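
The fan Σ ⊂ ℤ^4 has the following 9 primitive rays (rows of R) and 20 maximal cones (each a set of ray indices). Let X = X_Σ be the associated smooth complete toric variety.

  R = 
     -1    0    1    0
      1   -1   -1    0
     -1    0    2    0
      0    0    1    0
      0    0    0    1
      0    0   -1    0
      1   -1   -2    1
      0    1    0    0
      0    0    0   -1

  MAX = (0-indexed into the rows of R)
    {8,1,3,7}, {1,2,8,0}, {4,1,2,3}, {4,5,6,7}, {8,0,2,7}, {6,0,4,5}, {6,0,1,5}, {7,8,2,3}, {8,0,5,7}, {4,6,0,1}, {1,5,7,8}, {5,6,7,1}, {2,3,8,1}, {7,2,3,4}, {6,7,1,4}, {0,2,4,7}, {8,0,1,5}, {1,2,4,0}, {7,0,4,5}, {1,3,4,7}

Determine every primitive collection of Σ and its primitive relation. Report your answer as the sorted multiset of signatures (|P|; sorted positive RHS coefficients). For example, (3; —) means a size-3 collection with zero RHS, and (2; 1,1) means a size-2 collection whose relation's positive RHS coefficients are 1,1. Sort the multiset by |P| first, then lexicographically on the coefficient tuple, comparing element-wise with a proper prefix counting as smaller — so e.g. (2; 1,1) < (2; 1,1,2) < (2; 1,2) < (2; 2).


Minimal non-faces — 11 found among 9 rays, 20 max cones:

  • {3,5}:  v_{3} + v_{5} = 0 ; sig = (2; —)
  • {4,8}:  v_{4} + v_{8} = 0 ; sig = (2; —)
  • {0,3}:  v_{0} + v_{3} = v_{2} ; sig = (2; 1)
  • {2,5}:  v_{2} + v_{5} = v_{0} ; sig = (2; 1)
  • {3,6}:  v_{3} + v_{6} = v_{1} + v_{4} ; sig = (2; 1,1)
  • {6,8}:  v_{6} + v_{8} = v_{1} + v_{5} ; sig = (2; 1,1)
  • {2,6}:  v_{2} + v_{6} = v_{0} + v_{1} + v_{4} ; sig = (2; 1,1,1)
  • {0,1,7}:  v_{0} + v_{1} + v_{7} = 0 ; sig = (3; —)
  • {1,2,7}:  v_{1} + v_{2} + v_{7} = v_{3} ; sig = (3; 1)
  • {1,4,5}:  v_{1} + v_{4} + v_{5} = v_{6} ; sig = (3; 1)
  • {0,6,7}:  v_{0} + v_{6} + v_{7} = v_{4} + v_{5} ; sig = (3; 1,1)

Hence PRS(X_Σ) =
    (2; —)
    (2; —)
    (2; 1)
    (2; 1)
    (2; 1,1)
    (2; 1,1)
    (2; 1,1,1)
    (3; —)
    (3; 1)
    (3; 1)
    (3; 1,1)


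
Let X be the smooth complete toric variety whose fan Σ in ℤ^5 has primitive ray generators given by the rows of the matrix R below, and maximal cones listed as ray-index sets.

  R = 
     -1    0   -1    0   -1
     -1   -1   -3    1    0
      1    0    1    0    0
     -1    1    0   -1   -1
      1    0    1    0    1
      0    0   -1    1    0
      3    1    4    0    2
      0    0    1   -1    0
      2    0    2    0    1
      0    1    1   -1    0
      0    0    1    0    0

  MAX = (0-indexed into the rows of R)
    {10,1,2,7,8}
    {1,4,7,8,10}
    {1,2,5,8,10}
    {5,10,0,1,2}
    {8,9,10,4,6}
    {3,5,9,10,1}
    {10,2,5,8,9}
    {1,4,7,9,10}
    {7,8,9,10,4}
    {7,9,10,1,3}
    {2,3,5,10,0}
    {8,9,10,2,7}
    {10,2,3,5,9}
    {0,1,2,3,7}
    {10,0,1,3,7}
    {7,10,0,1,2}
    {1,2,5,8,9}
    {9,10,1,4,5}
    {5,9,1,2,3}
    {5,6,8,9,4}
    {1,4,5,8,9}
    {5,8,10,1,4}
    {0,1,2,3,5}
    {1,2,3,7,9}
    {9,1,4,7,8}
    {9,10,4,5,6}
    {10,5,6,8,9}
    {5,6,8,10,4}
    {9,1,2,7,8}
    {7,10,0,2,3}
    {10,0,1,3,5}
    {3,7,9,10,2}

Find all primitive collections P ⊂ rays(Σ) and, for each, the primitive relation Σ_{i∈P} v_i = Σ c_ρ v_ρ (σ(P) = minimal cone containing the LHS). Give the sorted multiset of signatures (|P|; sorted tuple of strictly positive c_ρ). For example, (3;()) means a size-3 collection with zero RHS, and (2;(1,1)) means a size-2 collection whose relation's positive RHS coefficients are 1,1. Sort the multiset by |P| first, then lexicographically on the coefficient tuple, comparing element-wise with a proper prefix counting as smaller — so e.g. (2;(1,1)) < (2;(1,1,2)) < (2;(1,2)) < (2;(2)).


Primitive collections (16):

  {0,4}:  v_{0} + v_{4} = 0  ⇒ sig = (2;())
  {5,7}:  v_{5} + v_{7} = 0  ⇒ sig = (2;())
  {0,8}:  v_{0} + v_{8} = v_{2}  ⇒ sig = (2;(1))
  {0,9}:  v_{0} + v_{9} = v_{3}  ⇒ sig = (2;(1))
  {2,4}:  v_{2} + v_{4} = v_{8}  ⇒ sig = (2;(1))
  {3,4}:  v_{3} + v_{4} = v_{9}  ⇒ sig = (2;(1))
  {3,8}:  v_{3} + v_{8} = v_{2} + v_{9}  ⇒ sig = (2;(1,1))
  {0,6}:  v_{0} + v_{6} = v_{5} + v_{8} + v_{9} + v_{10}  ⇒ sig = (2;(1,1,1,1))
  {6,7}:  v_{6} + v_{7} = v_{4} + v_{8} + v_{9} + v_{10}  ⇒ sig = (2;(1,1,1,1))
  {2,6}:  v_{2} + v_{6} = v_{5} + 2·v_{8} + v_{9} + v_{10}  ⇒ sig = (2;(1,1,1,2))
  {3,6}:  v_{3} + v_{6} = v_{5} + v_{8} + 2·v_{9} + v_{10}  ⇒ sig = (2;(1,1,1,2))
  {1,6}:  v_{1} + v_{6} = 2·v_{4} + v_{5}  ⇒ sig = (2;(1,2))
  {1,2,9,10}:  v_{1} + v_{2} + v_{9} + v_{10} = 0  ⇒ sig = (4;())
  {1,2,3,10}:  v_{1} + v_{2} + v_{3} + v_{10} = v_{0}  ⇒ sig = (4;(1))
  {1,8,9,10}:  v_{1} + v_{8} + v_{9} + v_{10} = v_{4}  ⇒ sig = (4;(1))
  {4,5,8,9,10}:  v_{4} + v_{5} + v_{8} + v_{9} + v_{10} = v_{6}  ⇒ sig = (5;(1))

Sorted signature multiset PRS(X):
{ (2;()) ×2,  (2;(1)) ×4,  (2;(1,1)),  (2;(1,1,1,1)) ×2,  (2;(1,1,1,2)) ×2,  (2;(1,2)),  (4;()),  (4;(1)) ×2,  (5;(1)) }


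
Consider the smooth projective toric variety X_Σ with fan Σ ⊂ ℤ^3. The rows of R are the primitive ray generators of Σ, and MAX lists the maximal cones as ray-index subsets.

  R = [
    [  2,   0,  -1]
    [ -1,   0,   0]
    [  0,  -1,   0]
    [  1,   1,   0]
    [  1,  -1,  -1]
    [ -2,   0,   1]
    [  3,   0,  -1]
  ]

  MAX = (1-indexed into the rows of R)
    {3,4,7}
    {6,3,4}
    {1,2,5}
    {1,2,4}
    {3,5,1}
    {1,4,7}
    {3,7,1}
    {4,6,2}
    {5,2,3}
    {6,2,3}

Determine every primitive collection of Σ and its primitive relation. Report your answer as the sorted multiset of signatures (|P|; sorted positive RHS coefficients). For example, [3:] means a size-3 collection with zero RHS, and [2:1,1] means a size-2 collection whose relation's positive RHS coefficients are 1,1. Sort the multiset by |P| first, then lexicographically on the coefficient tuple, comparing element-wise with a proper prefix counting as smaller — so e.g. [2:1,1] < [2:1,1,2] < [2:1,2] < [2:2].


9 minimal non-faces of Δ(Σ) (on 7 rays):

  {1,6}:  v_{1} + v_{6} = 0  ⇒ sig = [2:]
  {2,7}:  v_{2} + v_{7} = v_{1}  ⇒ sig = [2:1]
  {4,5}:  v_{4} + v_{5} = v_{1}  ⇒ sig = [2:1]
  {5,6}:  v_{5} + v_{6} = v_{2} + v_{3}  ⇒ sig = [2:1,1]
  {6,7}:  v_{6} + v_{7} = v_{3} + v_{4}  ⇒ sig = [2:1,1]
  {5,7}:  v_{5} + v_{7} = 2·v_{1} + v_{3}  ⇒ sig = [2:1,2]
  {2,3,4}:  v_{2} + v_{3} + v_{4} = 0  ⇒ sig = [3:]
  {1,2,3}:  v_{1} + v_{2} + v_{3} = v_{5}  ⇒ sig = [3:1]
  {1,3,4}:  v_{1} + v_{3} + v_{4} = v_{7}  ⇒ sig = [3:1]

Sorted signature multiset PRS(X):
{ [2:],  [2:1] ×2,  [2:1,1] ×2,  [2:1,2],  [3:],  [3:1] ×2 }


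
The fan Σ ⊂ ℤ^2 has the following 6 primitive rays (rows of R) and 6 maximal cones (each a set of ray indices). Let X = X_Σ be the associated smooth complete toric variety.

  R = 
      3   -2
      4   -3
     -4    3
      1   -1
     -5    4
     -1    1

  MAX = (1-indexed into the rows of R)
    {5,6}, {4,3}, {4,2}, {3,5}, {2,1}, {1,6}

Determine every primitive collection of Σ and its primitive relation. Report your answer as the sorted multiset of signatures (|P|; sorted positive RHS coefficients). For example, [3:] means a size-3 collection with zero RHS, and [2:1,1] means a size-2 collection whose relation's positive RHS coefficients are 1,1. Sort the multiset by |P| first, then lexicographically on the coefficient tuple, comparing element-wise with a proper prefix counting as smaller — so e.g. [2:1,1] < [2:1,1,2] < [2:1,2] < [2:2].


Minimal non-faces — 9 found among 6 rays, 6 max cones:

  {2,3}:  v_{2} + v_{3} = 0 ; sig = [2:]
  {4,6}:  v_{4} + v_{6} = 0 ; sig = [2:]
  {1,3}:  v_{1} + v_{3} = v_{6} ; sig = [2:1]
  {1,4}:  v_{1} + v_{4} = v_{2} ; sig = [2:1]
  {2,5}:  v_{2} + v_{5} = v_{6} ; sig = [2:1]
  {2,6}:  v_{2} + v_{6} = v_{1} ; sig = [2:1]
  {3,6}:  v_{3} + v_{6} = v_{5} ; sig = [2:1]
  {4,5}:  v_{4} + v_{5} = v_{3} ; sig = [2:1]
  {1,5}:  v_{1} + v_{5} = 2·v_{6} ; sig = [2:2]

Signatures (|P|; sorted positive RHS coefficients), sorted:
[[2:], [2:], [2:1], [2:1], [2:1], [2:1], [2:1], [2:1], [2:2]]


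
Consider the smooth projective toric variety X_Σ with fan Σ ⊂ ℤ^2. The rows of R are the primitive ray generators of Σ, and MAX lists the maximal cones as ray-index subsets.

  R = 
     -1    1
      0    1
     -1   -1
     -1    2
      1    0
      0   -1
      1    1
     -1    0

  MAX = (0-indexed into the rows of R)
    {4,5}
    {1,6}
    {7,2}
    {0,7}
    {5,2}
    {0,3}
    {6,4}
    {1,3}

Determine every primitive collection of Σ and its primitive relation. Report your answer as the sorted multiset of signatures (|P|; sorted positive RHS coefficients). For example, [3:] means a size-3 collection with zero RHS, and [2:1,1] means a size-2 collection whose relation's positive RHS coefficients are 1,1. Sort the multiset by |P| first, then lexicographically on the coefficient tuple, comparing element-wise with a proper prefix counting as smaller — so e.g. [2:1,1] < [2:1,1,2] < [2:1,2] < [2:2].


20 collections generate NE(X_Σ); each relation:

  P={1,5}:  v_{1} + v_{5} = 0 ; sig = [2:]
  P={2,6}:  v_{2} + v_{6} = 0 ; sig = [2:]
  P={4,7}:  v_{4} + v_{7} = 0 ; sig = [2:]
  P={0,1}:  v_{0} + v_{1} = v_{3} ; sig = [2:1]
  P={0,4}:  v_{0} + v_{4} = v_{1} ; sig = [2:1]
  P={0,5}:  v_{0} + v_{5} = v_{7} ; sig = [2:1]
  P={1,2}:  v_{1} + v_{2} = v_{7} ; sig = [2:1]
  P={1,4}:  v_{1} + v_{4} = v_{6} ; sig = [2:1]
  P={1,7}:  v_{1} + v_{7} = v_{0} ; sig = [2:1]
  P={2,4}:  v_{2} + v_{4} = v_{5} ; sig = [2:1]
  P={3,5}:  v_{3} + v_{5} = v_{0} ; sig = [2:1]
  P={5,6}:  v_{5} + v_{6} = v_{4} ; sig = [2:1]
  P={5,7}:  v_{5} + v_{7} = v_{2} ; sig = [2:1]
  P={6,7}:  v_{6} + v_{7} = v_{1} ; sig = [2:1]
  P={2,3}:  v_{2} + v_{3} = v_{0} + v_{7} ; sig = [2:1,1]
  P={0,2}:  v_{0} + v_{2} = 2·v_{7} ; sig = [2:2]
  P={0,6}:  v_{0} + v_{6} = 2·v_{1} ; sig = [2:2]
  P={3,4}:  v_{3} + v_{4} = 2·v_{1} ; sig = [2:2]
  P={3,7}:  v_{3} + v_{7} = 2·v_{0} ; sig = [2:2]
  P={3,6}:  v_{3} + v_{6} = 3·v_{1} ; sig = [2:3]

Hence PRS(X_Σ) =
    |P|=2: 20 collections, coeffs (), (), (), (1), (1), (1), (1), (1), (1), (1), (1), (1), (1), (1), (1,1), (2), (2), (2), (2), (3)


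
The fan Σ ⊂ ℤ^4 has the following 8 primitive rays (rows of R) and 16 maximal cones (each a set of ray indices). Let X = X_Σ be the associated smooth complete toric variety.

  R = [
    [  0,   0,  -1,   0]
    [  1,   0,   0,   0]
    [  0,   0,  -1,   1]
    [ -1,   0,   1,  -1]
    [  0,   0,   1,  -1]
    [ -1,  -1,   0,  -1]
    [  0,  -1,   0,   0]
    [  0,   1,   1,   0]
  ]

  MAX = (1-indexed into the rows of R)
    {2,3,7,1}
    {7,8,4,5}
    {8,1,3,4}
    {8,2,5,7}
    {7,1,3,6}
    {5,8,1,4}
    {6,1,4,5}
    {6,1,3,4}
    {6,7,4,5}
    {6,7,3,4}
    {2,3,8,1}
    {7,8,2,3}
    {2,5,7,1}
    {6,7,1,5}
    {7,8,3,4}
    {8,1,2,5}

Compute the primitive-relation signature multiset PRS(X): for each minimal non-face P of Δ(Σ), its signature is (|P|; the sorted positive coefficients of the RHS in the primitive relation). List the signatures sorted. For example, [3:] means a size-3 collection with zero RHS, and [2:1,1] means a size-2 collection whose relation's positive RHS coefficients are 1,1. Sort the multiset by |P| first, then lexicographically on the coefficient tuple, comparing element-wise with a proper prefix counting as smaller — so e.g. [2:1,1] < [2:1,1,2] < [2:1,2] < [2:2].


|primitive collections| = 6. Relations:

  {3,5}:  v_{3} + v_{5} = 0  ⟹  sig = [2:]
  {2,4}:  v_{2} + v_{4} = v_{5}  ⟹  sig = [2:1]
  {6,8}:  v_{6} + v_{8} = v_{4}  ⟹  sig = [2:1]
  {2,6}:  v_{2} + v_{6} = v_{1} + v_{5} + v_{7}  ⟹  sig = [2:1,1,1]
  {1,7,8}:  v_{1} + v_{7} + v_{8} = 0  ⟹  sig = [3:]
  {1,4,7}:  v_{1} + v_{4} + v_{7} = v_{6}  ⟹  sig = [3:1]

Signatures (|P|; sorted positive RHS coefficients), sorted:
    |P|=2: 4 collections, coeffs (), (1), (1), (1,1,1)
    |P|=3: 2 collections, coeffs (), (1)


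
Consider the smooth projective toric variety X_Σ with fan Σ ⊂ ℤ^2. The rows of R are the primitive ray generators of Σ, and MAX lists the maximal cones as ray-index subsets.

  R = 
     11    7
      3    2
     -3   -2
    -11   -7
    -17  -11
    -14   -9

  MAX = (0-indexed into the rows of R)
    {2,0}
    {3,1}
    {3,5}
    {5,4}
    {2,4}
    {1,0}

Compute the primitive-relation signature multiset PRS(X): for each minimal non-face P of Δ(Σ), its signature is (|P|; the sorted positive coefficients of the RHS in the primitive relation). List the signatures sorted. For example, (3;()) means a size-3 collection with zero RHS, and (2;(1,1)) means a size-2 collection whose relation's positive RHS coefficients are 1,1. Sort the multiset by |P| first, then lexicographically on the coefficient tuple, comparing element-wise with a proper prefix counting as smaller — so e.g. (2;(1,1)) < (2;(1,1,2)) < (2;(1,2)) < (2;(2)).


Σ has 9 primitive collections:

  P = {0,3}:  v_{0} + v_{3} = 0 — sig = (2;())
  P = {1,2}:  v_{1} + v_{2} = 0 — sig = (2;())
  P = {0,5}:  v_{0} + v_{5} = v_{2} — sig = (2;(1))
  P = {1,4}:  v_{1} + v_{4} = v_{5} — sig = (2;(1))
  P = {1,5}:  v_{1} + v_{5} = v_{3} — sig = (2;(1))
  P = {2,3}:  v_{2} + v_{3} = v_{5} — sig = (2;(1))
  P = {2,5}:  v_{2} + v_{5} = v_{4} — sig = (2;(1))
  P = {0,4}:  v_{0} + v_{4} = 2·v_{2} — sig = (2;(2))
  P = {3,4}:  v_{3} + v_{4} = 2·v_{5} — sig = (2;(2))

Sorted signature multiset PRS(X):
    (2;())
    (2;())
    (2;(1))
    (2;(1))
    (2;(1))
    (2;(1))
    (2;(1))
    (2;(2))
    (2;(2))


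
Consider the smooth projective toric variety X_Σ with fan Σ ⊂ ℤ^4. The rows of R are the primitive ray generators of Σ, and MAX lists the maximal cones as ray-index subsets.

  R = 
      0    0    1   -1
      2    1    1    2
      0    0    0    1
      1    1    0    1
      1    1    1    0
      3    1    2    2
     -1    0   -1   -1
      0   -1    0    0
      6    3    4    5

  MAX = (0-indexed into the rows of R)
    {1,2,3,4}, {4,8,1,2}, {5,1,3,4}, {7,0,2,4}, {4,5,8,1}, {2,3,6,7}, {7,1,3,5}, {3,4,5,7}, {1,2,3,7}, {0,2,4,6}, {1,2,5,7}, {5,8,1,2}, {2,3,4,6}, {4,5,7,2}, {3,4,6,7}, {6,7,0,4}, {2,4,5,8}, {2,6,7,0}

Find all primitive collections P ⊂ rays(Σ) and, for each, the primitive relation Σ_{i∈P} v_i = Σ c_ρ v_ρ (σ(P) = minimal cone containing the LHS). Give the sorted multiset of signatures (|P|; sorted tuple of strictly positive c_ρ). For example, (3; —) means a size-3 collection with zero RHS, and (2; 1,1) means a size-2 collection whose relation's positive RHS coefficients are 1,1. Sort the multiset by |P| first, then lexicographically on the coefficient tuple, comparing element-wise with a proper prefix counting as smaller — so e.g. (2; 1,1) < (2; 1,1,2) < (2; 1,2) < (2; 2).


Primitive collections (14):

  • {0,3}:  v_{0} + v_{3} = v_{4} ; sig = (2; 1)
  • {1,6}:  v_{1} + v_{6} = v_{3} ; sig = (2; 1)
  • {5,6}:  v_{5} + v_{6} = v_{3} + v_{4} + v_{7} ; sig = (2; 1,1,1)
  • {0,1}:  v_{0} + v_{1} = v_{2} + 2·v_{4} + v_{7} ; sig = (2; 1,1,2)
  • {0,8}:  v_{0} + v_{8} = 2·v_{2} + 3·v_{4} + v_{5} + v_{7} ; sig = (2; 1,1,2,3)
  • {6,8}:  v_{6} + v_{8} = 2·v_{1} + v_{4} ; sig = (2; 1,2)
  • {7,8}:  v_{7} + v_{8} = v_{2} + 2·v_{5} ; sig = (2; 1,2)
  • {0,5}:  v_{0} + v_{5} = v_{2} + 3·v_{4} + 2·v_{7} ; sig = (2; 1,2,3)
  • {3,8}:  v_{3} + v_{8} = 3·v_{1} + v_{4} ; sig = (2; 1,3)
  • {1,4,7}:  v_{1} + v_{4} + v_{7} = v_{5} ; sig = (3; 1)
  • {2,3,5}:  v_{2} + v_{3} + v_{5} = 2·v_{1} ; sig = (3; 2)
  • {2,4,6,7}:  v_{2} + v_{4} + v_{6} + v_{7} = 0 ; sig = (4; —)
  • {1,2,4,5}:  v_{1} + v_{2} + v_{4} + v_{5} = v_{8} ; sig = (4; 1)
  • {2,3,4,7}:  v_{2} + v_{3} + v_{4} + v_{7} = v_{1} ; sig = (4; 1)

Hence PRS(X_Σ) =
    (2; 1)
    (2; 1)
    (2; 1,1,1)
    (2; 1,1,2)
    (2; 1,1,2,3)
    (2; 1,2)
    (2; 1,2)
    (2; 1,2,3)
    (2; 1,3)
    (3; 1)
    (3; 2)
    (4; —)
    (4; 1)
    (4; 1)


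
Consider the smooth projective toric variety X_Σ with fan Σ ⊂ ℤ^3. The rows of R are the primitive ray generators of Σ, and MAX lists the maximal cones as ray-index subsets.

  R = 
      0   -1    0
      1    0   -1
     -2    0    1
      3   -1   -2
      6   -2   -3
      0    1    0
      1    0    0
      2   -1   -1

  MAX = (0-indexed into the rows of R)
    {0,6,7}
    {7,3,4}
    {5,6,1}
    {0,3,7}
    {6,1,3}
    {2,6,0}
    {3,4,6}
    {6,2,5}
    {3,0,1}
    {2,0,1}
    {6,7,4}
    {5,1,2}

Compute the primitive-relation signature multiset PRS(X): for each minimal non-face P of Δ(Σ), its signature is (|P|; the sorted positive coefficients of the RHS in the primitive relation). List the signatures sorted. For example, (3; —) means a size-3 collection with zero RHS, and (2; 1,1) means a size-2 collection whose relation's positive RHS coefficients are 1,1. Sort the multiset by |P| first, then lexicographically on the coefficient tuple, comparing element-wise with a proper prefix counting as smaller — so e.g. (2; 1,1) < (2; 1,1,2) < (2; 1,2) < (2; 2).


Δ(Σ) — 8 vertices, 14 min non-faces:

  P = {0,5}:  v_{0} + v_{5} = 0 ; sig = (2; —)
  P = {1,7}:  v_{1} + v_{7} = v_{3} ; sig = (2; 1)
  P = {2,7}:  v_{2} + v_{7} = v_{0} ; sig = (2; 1)
  P = {2,3}:  v_{2} + v_{3} = v_{0} + v_{1} ; sig = (2; 1,1)
  P = {5,7}:  v_{5} + v_{7} = v_{1} + v_{6} ; sig = (2; 1,1)
  P = {4,5}:  v_{4} + v_{5} = v_{1} + v_{3} + 2·v_{6} ; sig = (2; 1,1,2)
  P = {1,4}:  v_{1} + v_{4} = 2·v_{3} + v_{6} ; sig = (2; 1,2)
  P = {3,5}:  v_{3} + v_{5} = 2·v_{1} + v_{6} ; sig = (2; 1,2)
  P = {2,4}:  v_{2} + v_{4} = 2·v_{7} ; sig = (2; 2)
  P = {0,4}:  v_{0} + v_{4} = 3·v_{7} ; sig = (2; 3)
  P = {1,2,6}:  v_{1} + v_{2} + v_{6} = 0 ; sig = (3; —)
  P = {0,1,6}:  v_{0} + v_{1} + v_{6} = v_{7} ; sig = (3; 1)
  P = {3,6,7}:  v_{3} + v_{6} + v_{7} = v_{4} ; sig = (3; 1)
  P = {0,3,6}:  v_{0} + v_{3} + v_{6} = 2·v_{7} ; sig = (3; 2)

Signatures (|P|; sorted positive RHS coefficients), sorted:
    (2; —)
    (2; 1)
    (2; 1)
    (2; 1,1)
    (2; 1,1)
    (2; 1,1,2)
    (2; 1,2)
    (2; 1,2)
    (2; 2)
    (2; 3)
    (3; —)
    (3; 1)
    (3; 1)
    (3; 2)


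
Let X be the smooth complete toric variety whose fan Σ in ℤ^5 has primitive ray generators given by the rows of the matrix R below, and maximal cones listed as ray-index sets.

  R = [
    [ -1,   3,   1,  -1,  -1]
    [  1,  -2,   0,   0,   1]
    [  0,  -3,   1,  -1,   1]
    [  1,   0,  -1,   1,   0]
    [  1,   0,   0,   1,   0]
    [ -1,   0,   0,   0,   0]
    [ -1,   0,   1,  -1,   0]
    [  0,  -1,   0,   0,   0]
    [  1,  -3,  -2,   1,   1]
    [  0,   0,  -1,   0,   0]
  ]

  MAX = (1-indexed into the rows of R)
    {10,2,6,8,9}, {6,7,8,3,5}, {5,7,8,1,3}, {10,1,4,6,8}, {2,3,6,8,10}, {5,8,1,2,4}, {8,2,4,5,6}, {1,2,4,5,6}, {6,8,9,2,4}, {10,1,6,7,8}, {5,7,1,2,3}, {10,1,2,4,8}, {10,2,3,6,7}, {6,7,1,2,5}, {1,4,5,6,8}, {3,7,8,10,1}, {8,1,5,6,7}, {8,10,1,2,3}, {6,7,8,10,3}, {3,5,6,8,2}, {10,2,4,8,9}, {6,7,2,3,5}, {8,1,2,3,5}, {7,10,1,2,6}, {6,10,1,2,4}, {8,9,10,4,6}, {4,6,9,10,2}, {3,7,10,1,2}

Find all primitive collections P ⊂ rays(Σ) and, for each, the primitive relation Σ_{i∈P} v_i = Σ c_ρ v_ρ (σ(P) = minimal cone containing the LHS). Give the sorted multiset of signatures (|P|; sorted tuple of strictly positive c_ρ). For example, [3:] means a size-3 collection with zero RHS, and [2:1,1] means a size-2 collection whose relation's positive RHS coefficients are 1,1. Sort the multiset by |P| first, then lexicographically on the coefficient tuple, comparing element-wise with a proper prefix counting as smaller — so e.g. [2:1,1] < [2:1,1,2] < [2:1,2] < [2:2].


Minimal non-faces — 11 found among 10 rays, 28 max cones:

  P={4,7}:  v_{4} + v_{7} = 0  ⇒ sig = [2:]
  P={1,9}:  v_{1} + v_{9} = v_{10}  ⇒ sig = [2:1]
  P={5,10}:  v_{5} + v_{10} = v_{4}  ⇒ sig = [2:1]
  P={3,4}:  v_{3} + v_{4} = v_{2} + v_{8}  ⇒ sig = [2:1,1]
  P={7,9}:  v_{7} + v_{9} = v_{2} + v_{6} + v_{8} + v_{10}  ⇒ sig = [2:1,1,1,1]
  P={5,9}:  v_{5} + v_{9} = v_{2} + 2·v_{4} + v_{6} + v_{8}  ⇒ sig = [2:1,1,1,2]
  P={3,9}:  v_{3} + v_{9} = 2·v_{2} + v_{6} + 2·v_{8} + v_{10}  ⇒ sig = [2:1,1,2,2]
  P={2,7,8}:  v_{2} + v_{7} + v_{8} = v_{3}  ⇒ sig = [3:1]
  P={1,3,6}:  v_{1} + v_{3} + v_{6} = 2·v_{7}  ⇒ sig = [3:2]
  P={1,2,6,8}:  v_{1} + v_{2} + v_{6} + v_{8} = v_{7}  ⇒ sig = [4:1]
  P={2,4,6,8,10}:  v_{2} + v_{4} + v_{6} + v_{8} + v_{10} = v_{9}  ⇒ sig = [5:1]

Hence PRS(X_Σ) =
    |P|=2: 7 collections, coeffs (), (1), (1), (1,1), (1,1,1,1), (1,1,1,2), (1,1,2,2)
    |P|=3: 2 collections, coeffs (1), (2)
    |P|=4: 1 collection, coeffs (1)
    |P|=5: 1 collection, coeffs (1)


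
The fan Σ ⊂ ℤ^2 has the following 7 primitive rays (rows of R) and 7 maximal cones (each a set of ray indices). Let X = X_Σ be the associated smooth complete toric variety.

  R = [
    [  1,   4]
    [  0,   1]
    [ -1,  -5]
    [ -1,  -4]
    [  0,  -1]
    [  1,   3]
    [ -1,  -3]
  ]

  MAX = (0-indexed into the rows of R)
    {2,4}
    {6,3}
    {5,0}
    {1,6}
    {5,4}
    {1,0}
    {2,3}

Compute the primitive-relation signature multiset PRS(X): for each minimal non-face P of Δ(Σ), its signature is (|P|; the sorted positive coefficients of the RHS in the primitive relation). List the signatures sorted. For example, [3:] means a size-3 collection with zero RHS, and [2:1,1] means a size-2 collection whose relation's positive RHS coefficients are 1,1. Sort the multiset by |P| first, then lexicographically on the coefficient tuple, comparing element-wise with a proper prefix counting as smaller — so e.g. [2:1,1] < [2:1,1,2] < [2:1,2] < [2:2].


|primitive collections| = 14. Relations:

  • {0,3}:  v_{0} + v_{3} = 0 — sig = [2:]
  • {1,4}:  v_{1} + v_{4} = 0 — sig = [2:]
  • {5,6}:  v_{5} + v_{6} = 0 — sig = [2:]
  • {0,2}:  v_{0} + v_{2} = v_{4} — sig = [2:1]
  • {0,4}:  v_{0} + v_{4} = v_{5} — sig = [2:1]
  • {0,6}:  v_{0} + v_{6} = v_{1} — sig = [2:1]
  • {1,2}:  v_{1} + v_{2} = v_{3} — sig = [2:1]
  • {1,3}:  v_{1} + v_{3} = v_{6} — sig = [2:1]
  • {1,5}:  v_{1} + v_{5} = v_{0} — sig = [2:1]
  • {3,4}:  v_{3} + v_{4} = v_{2} — sig = [2:1]
  • {3,5}:  v_{3} + v_{5} = v_{4} — sig = [2:1]
  • {4,6}:  v_{4} + v_{6} = v_{3} — sig = [2:1]
  • {2,5}:  v_{2} + v_{5} = 2·v_{4} — sig = [2:2]
  • {2,6}:  v_{2} + v_{6} = 2·v_{3} — sig = [2:2]

Sorted signature multiset PRS(X):
    |P|=2: 14 collections, coeffs (), (), (), (1), (1), (1), (1), (1), (1), (1), (1), (1), (2), (2)


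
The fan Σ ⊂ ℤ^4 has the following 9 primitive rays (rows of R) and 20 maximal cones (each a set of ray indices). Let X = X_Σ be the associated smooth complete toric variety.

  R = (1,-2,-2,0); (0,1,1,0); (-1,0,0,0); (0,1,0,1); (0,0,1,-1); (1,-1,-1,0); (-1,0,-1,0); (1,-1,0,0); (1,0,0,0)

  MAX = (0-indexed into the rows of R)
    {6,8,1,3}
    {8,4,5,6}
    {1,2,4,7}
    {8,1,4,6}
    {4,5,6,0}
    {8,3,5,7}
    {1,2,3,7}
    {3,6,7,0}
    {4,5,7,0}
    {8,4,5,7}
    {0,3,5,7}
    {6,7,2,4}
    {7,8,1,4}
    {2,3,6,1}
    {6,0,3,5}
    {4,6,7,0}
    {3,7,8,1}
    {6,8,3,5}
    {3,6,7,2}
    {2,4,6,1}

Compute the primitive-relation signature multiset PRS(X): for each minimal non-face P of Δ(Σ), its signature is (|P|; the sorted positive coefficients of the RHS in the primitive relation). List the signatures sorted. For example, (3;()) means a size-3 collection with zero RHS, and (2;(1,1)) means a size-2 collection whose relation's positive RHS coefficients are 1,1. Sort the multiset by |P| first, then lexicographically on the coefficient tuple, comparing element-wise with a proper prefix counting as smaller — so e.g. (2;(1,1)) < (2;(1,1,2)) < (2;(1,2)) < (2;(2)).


10 collections generate NE(X_Σ); each relation:

  P={2,8}:  v_{2} + v_{8} = 0  ⟹  sig = (2;())
  P={0,1}:  v_{0} + v_{1} = v_{5}  ⟹  sig = (2;(1))
  P={1,5}:  v_{1} + v_{5} = v_{8}  ⟹  sig = (2;(1))
  P={3,4}:  v_{3} + v_{4} = v_{1}  ⟹  sig = (2;(1))
  P={2,5}:  v_{2} + v_{5} = v_{6} + v_{7}  ⟹  sig = (2;(1,1))
  P={0,8}:  v_{0} + v_{8} = 2·v_{5}  ⟹  sig = (2;(2))
  P={0,2}:  v_{0} + v_{2} = 2·v_{6} + 2·v_{7}  ⟹  sig = (2;(2,2))
  P={1,6,7}:  v_{1} + v_{6} + v_{7} = 0  ⟹  sig = (3;())
  P={5,6,7}:  v_{5} + v_{6} + v_{7} = v_{0}  ⟹  sig = (3;(1))
  P={6,7,8}:  v_{6} + v_{7} + v_{8} = v_{5}  ⟹  sig = (3;(1))

Sorted signature multiset PRS(X):
    |P|=2: 7 collections, coeffs (), (1), (1), (1), (1,1), (2), (2,2)
    |P|=3: 3 collections, coeffs (), (1), (1)


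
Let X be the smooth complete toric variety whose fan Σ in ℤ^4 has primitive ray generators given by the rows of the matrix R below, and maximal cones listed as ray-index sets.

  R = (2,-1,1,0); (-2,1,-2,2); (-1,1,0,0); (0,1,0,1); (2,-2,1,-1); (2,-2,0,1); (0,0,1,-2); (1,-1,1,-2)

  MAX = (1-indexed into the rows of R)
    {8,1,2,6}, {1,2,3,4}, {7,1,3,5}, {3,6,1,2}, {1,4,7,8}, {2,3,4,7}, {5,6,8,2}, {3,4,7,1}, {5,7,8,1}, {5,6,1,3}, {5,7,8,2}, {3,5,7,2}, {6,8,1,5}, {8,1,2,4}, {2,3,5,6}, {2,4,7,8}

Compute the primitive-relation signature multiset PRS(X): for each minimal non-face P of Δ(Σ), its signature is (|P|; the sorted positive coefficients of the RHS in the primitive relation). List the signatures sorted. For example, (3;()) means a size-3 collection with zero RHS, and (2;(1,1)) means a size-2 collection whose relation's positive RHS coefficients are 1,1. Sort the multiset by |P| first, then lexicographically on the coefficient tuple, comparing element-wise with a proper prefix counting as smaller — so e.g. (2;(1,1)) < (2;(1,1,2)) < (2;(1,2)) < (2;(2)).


Σ has 6 primitive collections:

  P={3,8}:  v_{3} + v_{8} = v_{7}  ⟹  sig = (2;(1))
  P={4,5}:  v_{4} + v_{5} = v_{1}  ⟹  sig = (2;(1))
  P={6,7}:  v_{6} + v_{7} = v_{5}  ⟹  sig = (2;(1))
  P={4,6}:  v_{4} + v_{6} = 2·v_{1} + v_{2}  ⟹  sig = (2;(1,2))
  P={1,2,7}:  v_{1} + v_{2} + v_{7} = 0  ⟹  sig = (3;())
  P={1,2,5}:  v_{1} + v_{2} + v_{5} = v_{6}  ⟹  sig = (3;(1))

Sorted signature multiset PRS(X):
{ (2;(1)) ×3,  (2;(1,2)),  (3;()),  (3;(1)) }


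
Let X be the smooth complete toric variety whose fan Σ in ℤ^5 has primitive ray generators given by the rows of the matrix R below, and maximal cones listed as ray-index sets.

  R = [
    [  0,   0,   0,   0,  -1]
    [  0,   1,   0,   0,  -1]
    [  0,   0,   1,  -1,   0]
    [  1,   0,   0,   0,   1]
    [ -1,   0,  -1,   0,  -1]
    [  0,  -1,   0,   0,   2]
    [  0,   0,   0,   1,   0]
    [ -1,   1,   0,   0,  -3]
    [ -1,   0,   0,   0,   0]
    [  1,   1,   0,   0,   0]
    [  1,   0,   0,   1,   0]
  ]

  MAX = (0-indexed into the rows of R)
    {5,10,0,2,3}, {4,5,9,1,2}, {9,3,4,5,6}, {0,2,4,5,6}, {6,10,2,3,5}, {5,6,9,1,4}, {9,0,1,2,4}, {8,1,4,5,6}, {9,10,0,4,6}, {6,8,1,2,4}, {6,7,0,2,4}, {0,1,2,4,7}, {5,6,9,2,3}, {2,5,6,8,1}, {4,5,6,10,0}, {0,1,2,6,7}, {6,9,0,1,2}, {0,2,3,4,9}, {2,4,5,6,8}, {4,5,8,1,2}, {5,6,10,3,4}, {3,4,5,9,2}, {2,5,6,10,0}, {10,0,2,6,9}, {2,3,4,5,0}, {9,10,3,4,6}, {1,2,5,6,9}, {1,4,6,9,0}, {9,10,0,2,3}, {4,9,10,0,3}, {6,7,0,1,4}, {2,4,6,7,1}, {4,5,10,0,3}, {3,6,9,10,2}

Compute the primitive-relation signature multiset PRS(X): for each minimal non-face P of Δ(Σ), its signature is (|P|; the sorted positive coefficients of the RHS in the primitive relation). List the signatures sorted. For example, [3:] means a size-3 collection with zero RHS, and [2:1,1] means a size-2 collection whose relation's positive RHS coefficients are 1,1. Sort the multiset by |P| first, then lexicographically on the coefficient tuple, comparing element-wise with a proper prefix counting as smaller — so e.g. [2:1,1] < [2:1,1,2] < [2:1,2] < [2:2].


Δ(Σ) — 11 vertices, 20 min non-faces:

  P={1,3}:  v_{1} + v_{3} = v_{9}  →  sig = [2:1]
  P={8,10}:  v_{8} + v_{10} = v_{6}  →  sig = [2:1]
  P={3,7}:  v_{3} + v_{7} = v_{0} + v_{1}  →  sig = [2:1,1]
  P={3,8}:  v_{3} + v_{8} = v_{1} + v_{5}  →  sig = [2:1,1]
  P={0,8}:  v_{0} + v_{8} = v_{2} + v_{4} + v_{6}  →  sig = [2:1,1,1]
  P={1,10}:  v_{1} + v_{10} = v_{0} + v_{6} + v_{9}  →  sig = [2:1,1,1]
  P={5,7}:  v_{5} + v_{7} = v_{2} + v_{4} + v_{6}  →  sig = [2:1,1,1]
  P={7,10}:  v_{7} + v_{10} = 2·v_{0} + v_{1} + v_{6}  →  sig = [2:1,1,2]
  P={7,9}:  v_{7} + v_{9} = v_{0} + 2·v_{1}  →  sig = [2:1,2]
  P={8,9}:  v_{8} + v_{9} = 2·v_{1} + v_{5}  →  sig = [2:1,2]
  P={7,8}:  v_{7} + v_{8} = v_{1} + 2·v_{2} + 2·v_{4} + 2·v_{6}  →  sig = [2:1,2,2,2]
  P={0,1,5}:  v_{0} + v_{1} + v_{5} = 0  →  sig = [3:]
  P={0,3,6}:  v_{0} + v_{3} + v_{6} = v_{10}  →  sig = [3:1]
  P={0,5,9}:  v_{0} + v_{5} + v_{9} = v_{3}  →  sig = [3:1]
  P={2,4,10}:  v_{2} + v_{4} + v_{10} = v_{0}  →  sig = [3:1]
  P={5,9,10}:  v_{5} + v_{9} + v_{10} = 2·v_{3} + v_{6}  →  sig = [3:1,2]
  P={2,3,4,6}:  v_{2} + v_{3} + v_{4} + v_{6} = 0  →  sig = [4:]
  P={2,4,6,9}:  v_{2} + v_{4} + v_{6} + v_{9} = v_{1}  →  sig = [4:1]
  P={0,1,2,4,6}:  v_{0} + v_{1} + v_{2} + v_{4} + v_{6} = v_{7}  →  sig = [5:1]
  P={1,2,4,5,6}:  v_{1} + v_{2} + v_{4} + v_{5} + v_{6} = v_{8}  →  sig = [5:1]

Sorted signature multiset PRS(X):
{ [2:1] ×2,  [2:1,1] ×2,  [2:1,1,1] ×3,  [2:1,1,2],  [2:1,2] ×2,  [2:1,2,2,2],  [3:],  [3:1] ×3,  [3:1,2],  [4:],  [4:1],  [5:1] ×2 }


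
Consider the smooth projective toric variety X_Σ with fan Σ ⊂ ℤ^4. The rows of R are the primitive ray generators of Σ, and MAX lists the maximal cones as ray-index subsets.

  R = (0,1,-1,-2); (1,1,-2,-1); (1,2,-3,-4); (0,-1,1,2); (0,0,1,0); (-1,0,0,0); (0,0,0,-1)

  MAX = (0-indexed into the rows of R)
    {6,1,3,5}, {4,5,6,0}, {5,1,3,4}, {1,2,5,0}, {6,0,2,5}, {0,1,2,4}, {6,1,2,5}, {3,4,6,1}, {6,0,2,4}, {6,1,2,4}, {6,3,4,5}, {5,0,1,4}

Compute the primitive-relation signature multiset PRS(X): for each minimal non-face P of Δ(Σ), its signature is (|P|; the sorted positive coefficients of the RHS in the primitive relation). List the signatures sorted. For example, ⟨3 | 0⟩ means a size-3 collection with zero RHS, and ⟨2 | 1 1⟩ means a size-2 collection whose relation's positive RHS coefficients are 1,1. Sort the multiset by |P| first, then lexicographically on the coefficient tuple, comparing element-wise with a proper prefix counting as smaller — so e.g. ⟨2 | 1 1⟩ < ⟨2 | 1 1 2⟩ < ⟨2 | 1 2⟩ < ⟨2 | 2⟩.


5 minimal non-faces of Δ(Σ) (on 7 rays):

  • {0,3}:  v_{0} + v_{3} = 0 — sig = ⟨2 | 0⟩
  • {2,3}:  v_{2} + v_{3} = v_{1} + v_{6} — sig = ⟨2 | 1 1⟩
  • {0,1,6}:  v_{0} + v_{1} + v_{6} = v_{2} — sig = ⟨3 | 1⟩
  • {2,4,5}:  v_{2} + v_{4} + v_{5} = 2·v_{0} — sig = ⟨3 | 2⟩
  • {1,4,5,6}:  v_{1} + v_{4} + v_{5} + v_{6} = v_{0} — sig = ⟨4 | 1⟩

Sorted signature multiset PRS(X):
    |P|=2: 2 collections, coeffs (), (1,1)
    |P|=3: 2 collections, coeffs (1), (2)
    |P|=4: 1 collection, coeffs (1)


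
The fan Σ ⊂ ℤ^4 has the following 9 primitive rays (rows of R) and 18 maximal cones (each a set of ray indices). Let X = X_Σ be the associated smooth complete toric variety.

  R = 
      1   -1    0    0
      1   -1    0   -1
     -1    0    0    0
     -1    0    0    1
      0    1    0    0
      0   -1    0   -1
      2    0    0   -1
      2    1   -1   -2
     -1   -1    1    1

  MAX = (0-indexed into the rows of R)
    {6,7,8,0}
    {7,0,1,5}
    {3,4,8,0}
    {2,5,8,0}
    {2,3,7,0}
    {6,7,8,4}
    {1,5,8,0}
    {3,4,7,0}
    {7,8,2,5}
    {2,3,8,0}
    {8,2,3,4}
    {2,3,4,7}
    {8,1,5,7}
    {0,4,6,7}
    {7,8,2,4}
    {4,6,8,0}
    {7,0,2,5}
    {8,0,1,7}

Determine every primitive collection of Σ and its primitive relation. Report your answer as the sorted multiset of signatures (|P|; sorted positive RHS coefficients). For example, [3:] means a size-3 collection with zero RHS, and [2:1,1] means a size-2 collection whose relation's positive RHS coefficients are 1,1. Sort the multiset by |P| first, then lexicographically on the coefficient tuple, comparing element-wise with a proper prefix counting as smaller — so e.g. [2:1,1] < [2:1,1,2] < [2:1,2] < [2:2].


Δ(Σ) — 9 vertices, 14 min non-faces:

  • {1,2}:  v_{1} + v_{2} = v_{5}  ⇒ sig = [2:1]
  • {1,3}:  v_{1} + v_{3} = v_{0} + v_{2}  ⇒ sig = [2:1,1]
  • {1,4}:  v_{1} + v_{4} = v_{7} + v_{8}  ⇒ sig = [2:1,1]
  • {2,6}:  v_{2} + v_{6} = v_{7} + v_{8}  ⇒ sig = [2:1,1]
  • {3,6}:  v_{3} + v_{6} = v_{0} + v_{4}  ⇒ sig = [2:1,1]
  • {4,5}:  v_{4} + v_{5} = v_{2} + v_{7} + v_{8}  ⇒ sig = [2:1,1,1]
  • {5,6}:  v_{5} + v_{6} = v_{1} + v_{7} + v_{8}  ⇒ sig = [2:1,1,1]
  • {3,5}:  v_{3} + v_{5} = v_{0} + 2·v_{2}  ⇒ sig = [2:1,2]
  • {1,6}:  v_{1} + v_{6} = v_{0} + 2·v_{7} + 2·v_{8}  ⇒ sig = [2:1,2,2]
  • {0,2,4}:  v_{0} + v_{2} + v_{4} = 0  ⇒ sig = [3:]
  • {3,7,8}:  v_{3} + v_{7} + v_{8} = 0  ⇒ sig = [3:]
  • {0,2,7,8}:  v_{0} + v_{2} + v_{7} + v_{8} = v_{1}  ⇒ sig = [4:1]
  • {0,4,7,8}:  v_{0} + v_{4} + v_{7} + v_{8} = v_{6}  ⇒ sig = [4:1]
  • {0,5,7,8}:  v_{0} + v_{5} + v_{7} + v_{8} = 2·v_{1}  ⇒ sig = [4:2]

Signatures (|P|; sorted positive RHS coefficients), sorted:
[[2:1], [2:1,1], [2:1,1], [2:1,1], [2:1,1], [2:1,1,1], [2:1,1,1], [2:1,2], [2:1,2,2], [3:], [3:], [4:1], [4:1], [4:2]]


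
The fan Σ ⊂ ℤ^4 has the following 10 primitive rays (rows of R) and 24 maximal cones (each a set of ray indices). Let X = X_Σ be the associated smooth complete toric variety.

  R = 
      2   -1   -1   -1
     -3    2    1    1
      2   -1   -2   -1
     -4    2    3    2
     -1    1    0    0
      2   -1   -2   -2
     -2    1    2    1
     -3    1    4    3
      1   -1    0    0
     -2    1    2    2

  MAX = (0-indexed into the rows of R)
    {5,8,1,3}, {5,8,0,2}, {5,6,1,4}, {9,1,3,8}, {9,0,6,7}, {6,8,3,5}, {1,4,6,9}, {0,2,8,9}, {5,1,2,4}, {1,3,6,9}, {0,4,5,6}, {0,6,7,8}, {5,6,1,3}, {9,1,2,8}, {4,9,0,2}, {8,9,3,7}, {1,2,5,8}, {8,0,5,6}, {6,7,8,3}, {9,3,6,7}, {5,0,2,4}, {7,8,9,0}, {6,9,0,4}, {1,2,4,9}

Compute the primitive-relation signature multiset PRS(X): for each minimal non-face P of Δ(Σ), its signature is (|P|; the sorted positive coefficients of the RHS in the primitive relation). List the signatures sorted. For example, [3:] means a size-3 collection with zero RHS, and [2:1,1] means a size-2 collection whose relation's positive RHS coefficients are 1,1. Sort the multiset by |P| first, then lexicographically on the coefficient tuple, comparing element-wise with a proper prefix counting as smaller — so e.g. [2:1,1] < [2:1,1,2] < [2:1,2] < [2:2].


13 collections generate NE(X_Σ); each relation:

  • {2,6}:  v_{2} + v_{6} = 0 ; sig = [2:]
  • {4,8}:  v_{4} + v_{8} = 0 ; sig = [2:]
  • {5,9}:  v_{5} + v_{9} = 0 ; sig = [2:]
  • {0,1}:  v_{0} + v_{1} = v_{4} ; sig = [2:1]
  • {0,3}:  v_{0} + v_{3} = v_{6} ; sig = [2:1]
  • {1,7}:  v_{1} + v_{7} = v_{3} + v_{9} ; sig = [2:1,1]
  • {2,3}:  v_{2} + v_{3} = v_{1} + v_{8} ; sig = [2:1,1]
  • {2,7}:  v_{2} + v_{7} = v_{8} + v_{9} ; sig = [2:1,1]
  • {3,4}:  v_{3} + v_{4} = v_{1} + v_{6} ; sig = [2:1,1]
  • {4,7}:  v_{4} + v_{7} = v_{6} + v_{9} ; sig = [2:1,1]
  • {5,7}:  v_{5} + v_{7} = v_{6} + v_{8} ; sig = [2:1,1]
  • {1,6,8}:  v_{1} + v_{6} + v_{8} = v_{3} ; sig = [3:1]
  • {6,8,9}:  v_{6} + v_{8} + v_{9} = v_{7} ; sig = [3:1]

Sorted signature multiset PRS(X):
[[2:], [2:], [2:], [2:1], [2:1], [2:1,1], [2:1,1], [2:1,1], [2:1,1], [2:1,1], [2:1,1], [3:1], [3:1]]


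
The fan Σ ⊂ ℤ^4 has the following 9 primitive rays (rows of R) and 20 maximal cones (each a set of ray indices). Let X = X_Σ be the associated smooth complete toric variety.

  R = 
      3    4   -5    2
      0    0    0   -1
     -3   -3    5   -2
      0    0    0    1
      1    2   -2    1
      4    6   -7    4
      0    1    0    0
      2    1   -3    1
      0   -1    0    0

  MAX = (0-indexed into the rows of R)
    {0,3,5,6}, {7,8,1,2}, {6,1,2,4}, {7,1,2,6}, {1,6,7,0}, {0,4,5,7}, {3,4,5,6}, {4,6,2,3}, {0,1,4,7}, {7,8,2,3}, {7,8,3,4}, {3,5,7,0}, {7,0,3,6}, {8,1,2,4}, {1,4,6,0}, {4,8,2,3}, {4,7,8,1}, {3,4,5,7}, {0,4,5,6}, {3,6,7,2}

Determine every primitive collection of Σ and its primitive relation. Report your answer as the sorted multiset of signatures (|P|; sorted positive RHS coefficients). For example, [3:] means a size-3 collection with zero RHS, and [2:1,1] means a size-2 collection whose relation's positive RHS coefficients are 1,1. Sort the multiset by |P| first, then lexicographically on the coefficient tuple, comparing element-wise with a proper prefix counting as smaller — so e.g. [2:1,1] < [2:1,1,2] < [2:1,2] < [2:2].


Minimal non-faces — 11 found among 9 rays, 20 max cones:

  {1,3}:  v_{1} + v_{3} = 0 ; sig = [2:]
  {6,8}:  v_{6} + v_{8} = 0 ; sig = [2:]
  {0,2}:  v_{0} + v_{2} = v_{6} ; sig = [2:1]
  {0,8}:  v_{0} + v_{8} = v_{4} + v_{7} ; sig = [2:1,1]
  {1,5}:  v_{1} + v_{5} = v_{0} + v_{4} ; sig = [2:1,1]
  {2,5}:  v_{2} + v_{5} = v_{3} + v_{4} + v_{6} ; sig = [2:1,1,1]
  {5,8}:  v_{5} + v_{8} = v_{3} + 2·v_{4} + v_{7} ; sig = [2:1,1,2]
  {2,4,7}:  v_{2} + v_{4} + v_{7} = 0 ; sig = [3:]
  {0,3,4}:  v_{0} + v_{3} + v_{4} = v_{5} ; sig = [3:1]
  {4,6,7}:  v_{4} + v_{6} + v_{7} = v_{0} ; sig = [3:1]
  {5,6,7}:  v_{5} + v_{6} + v_{7} = 2·v_{0} + v_{3} ; sig = [3:1,2]

Hence PRS(X_Σ) =
    |P|=2: 7 collections, coeffs (), (), (1), (1,1), (1,1), (1,1,1), (1,1,2)
    |P|=3: 4 collections, coeffs (), (1), (1), (1,2)


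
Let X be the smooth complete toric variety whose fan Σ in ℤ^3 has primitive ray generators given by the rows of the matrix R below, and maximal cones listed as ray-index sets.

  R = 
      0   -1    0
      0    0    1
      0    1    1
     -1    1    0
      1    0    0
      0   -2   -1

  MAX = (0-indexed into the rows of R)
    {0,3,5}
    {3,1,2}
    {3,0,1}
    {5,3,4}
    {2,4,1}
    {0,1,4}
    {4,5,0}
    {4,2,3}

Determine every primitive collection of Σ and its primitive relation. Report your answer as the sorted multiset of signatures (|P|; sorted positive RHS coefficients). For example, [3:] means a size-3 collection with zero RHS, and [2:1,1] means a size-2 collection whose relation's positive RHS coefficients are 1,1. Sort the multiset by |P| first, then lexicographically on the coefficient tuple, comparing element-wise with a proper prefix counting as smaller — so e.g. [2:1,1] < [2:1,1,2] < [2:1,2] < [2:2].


Δ(Σ) — 6 vertices, 5 min non-faces:

  {0,2}:  v_{0} + v_{2} = v_{1}  ⇒ sig = [2:1]
  {2,5}:  v_{2} + v_{5} = v_{0}  ⇒ sig = [2:1]
  {1,5}:  v_{1} + v_{5} = 2·v_{0}  ⇒ sig = [2:2]
  {0,3,4}:  v_{0} + v_{3} + v_{4} = 0  ⇒ sig = [3:]
  {1,3,4}:  v_{1} + v_{3} + v_{4} = v_{2}  ⇒ sig = [3:1]

Hence PRS(X_Σ) =
    [2:1]
    [2:1]
    [2:2]
    [3:]
    [3:1]


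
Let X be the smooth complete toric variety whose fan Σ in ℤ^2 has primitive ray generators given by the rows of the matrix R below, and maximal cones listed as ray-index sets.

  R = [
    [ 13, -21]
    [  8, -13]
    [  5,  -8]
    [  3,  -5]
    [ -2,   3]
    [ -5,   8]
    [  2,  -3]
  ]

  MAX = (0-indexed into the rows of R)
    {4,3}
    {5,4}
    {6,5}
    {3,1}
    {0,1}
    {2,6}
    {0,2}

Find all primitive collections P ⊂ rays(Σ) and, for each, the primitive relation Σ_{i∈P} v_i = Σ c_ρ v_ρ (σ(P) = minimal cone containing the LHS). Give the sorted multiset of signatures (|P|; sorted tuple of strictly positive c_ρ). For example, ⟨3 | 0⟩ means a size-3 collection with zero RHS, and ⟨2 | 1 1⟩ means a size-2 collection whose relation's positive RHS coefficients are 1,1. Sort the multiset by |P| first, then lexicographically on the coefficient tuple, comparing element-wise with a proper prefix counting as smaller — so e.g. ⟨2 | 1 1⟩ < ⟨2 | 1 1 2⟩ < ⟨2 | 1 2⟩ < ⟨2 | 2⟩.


Primitive collections (14):

  • {2,5}:  v_{2} + v_{5} = 0 — sig = ⟨2 | 0⟩
  • {4,6}:  v_{4} + v_{6} = 0 — sig = ⟨2 | 0⟩
  • {0,5}:  v_{0} + v_{5} = v_{1} — sig = ⟨2 | 1⟩
  • {1,2}:  v_{1} + v_{2} = v_{0} — sig = ⟨2 | 1⟩
  • {1,5}:  v_{1} + v_{5} = v_{3} — sig = ⟨2 | 1⟩
  • {2,3}:  v_{2} + v_{3} = v_{1} — sig = ⟨2 | 1⟩
  • {2,4}:  v_{2} + v_{4} = v_{3} — sig = ⟨2 | 1⟩
  • {3,5}:  v_{3} + v_{5} = v_{4} — sig = ⟨2 | 1⟩
  • {3,6}:  v_{3} + v_{6} = v_{2} — sig = ⟨2 | 1⟩
  • {0,4}:  v_{0} + v_{4} = v_{1} + v_{3} — sig = ⟨2 | 1 1⟩
  • {0,3}:  v_{0} + v_{3} = 2·v_{1} — sig = ⟨2 | 2⟩
  • {1,4}:  v_{1} + v_{4} = 2·v_{3} — sig = ⟨2 | 2⟩
  • {1,6}:  v_{1} + v_{6} = 2·v_{2} — sig = ⟨2 | 2⟩
  • {0,6}:  v_{0} + v_{6} = 3·v_{2} — sig = ⟨2 | 3⟩

so the primitive-relation signature multiset is
{ ⟨2 | 0⟩ ×2,  ⟨2 | 1⟩ ×7,  ⟨2 | 1 1⟩,  ⟨2 | 2⟩ ×3,  ⟨2 | 3⟩ }
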